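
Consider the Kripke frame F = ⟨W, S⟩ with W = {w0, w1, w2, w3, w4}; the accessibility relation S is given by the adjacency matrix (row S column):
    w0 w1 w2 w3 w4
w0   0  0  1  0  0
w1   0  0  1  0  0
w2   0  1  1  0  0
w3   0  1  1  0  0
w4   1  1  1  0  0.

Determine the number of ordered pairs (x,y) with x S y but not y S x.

Enumerating: (w0,w2), (w3,w1), (w3,w2), (w4,w0), (w4,w1), (w4,w2).

6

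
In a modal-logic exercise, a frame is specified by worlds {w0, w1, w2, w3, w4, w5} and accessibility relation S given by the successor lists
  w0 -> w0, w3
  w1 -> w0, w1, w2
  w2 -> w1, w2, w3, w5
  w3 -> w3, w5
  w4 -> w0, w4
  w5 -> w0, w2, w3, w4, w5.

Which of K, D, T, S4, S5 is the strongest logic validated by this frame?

Serial (axiom D): yes — every world has a successor (e.g. w0 S w0).
Reflexive (axiom T): yes — every world is S-related to itself.
Transitive (axiom 4): no — w0 S w3 and w3 S w5, but not w0 S w5.
Euclidean (axiom 5): no — w1 S w0 and w1 S w2, but not w0 S w2.
So F validates K, D, T; S4 would additionally require S to be transitive. The strongest is T.

T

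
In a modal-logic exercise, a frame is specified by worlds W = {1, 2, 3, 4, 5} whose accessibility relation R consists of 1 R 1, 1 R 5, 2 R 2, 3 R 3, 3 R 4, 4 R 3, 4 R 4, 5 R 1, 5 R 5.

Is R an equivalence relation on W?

Reflexive: yes — every world is R-related to itself.
Symmetric: yes — every pair in R has its reverse in R.
Transitive: yes — every two-step R-path is closed by a direct edge.
So R is an equivalence relation.

Yes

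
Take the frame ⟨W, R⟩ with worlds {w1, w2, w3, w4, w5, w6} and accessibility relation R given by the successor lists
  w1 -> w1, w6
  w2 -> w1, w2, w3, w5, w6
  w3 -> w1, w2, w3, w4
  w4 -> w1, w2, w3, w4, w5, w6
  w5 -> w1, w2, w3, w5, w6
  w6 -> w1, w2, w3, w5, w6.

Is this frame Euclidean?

No

Euclidean: no — w2 R w1 and w2 R w3, but not w1 R w3.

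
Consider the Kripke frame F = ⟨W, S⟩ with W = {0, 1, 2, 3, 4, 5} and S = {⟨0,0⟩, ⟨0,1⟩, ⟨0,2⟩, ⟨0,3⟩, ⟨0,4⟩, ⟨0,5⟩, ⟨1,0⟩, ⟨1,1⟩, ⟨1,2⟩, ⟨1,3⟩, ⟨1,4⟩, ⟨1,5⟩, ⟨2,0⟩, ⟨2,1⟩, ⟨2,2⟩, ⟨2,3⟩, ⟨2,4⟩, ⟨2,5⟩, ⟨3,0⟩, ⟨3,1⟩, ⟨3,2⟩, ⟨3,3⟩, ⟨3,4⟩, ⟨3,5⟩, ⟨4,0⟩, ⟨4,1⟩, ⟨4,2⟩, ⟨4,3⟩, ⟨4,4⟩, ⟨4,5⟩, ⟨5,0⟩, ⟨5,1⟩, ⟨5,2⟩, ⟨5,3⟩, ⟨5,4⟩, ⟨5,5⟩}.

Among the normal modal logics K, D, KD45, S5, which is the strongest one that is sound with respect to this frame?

S5

Serial (axiom D): yes — every world has a successor (e.g. 0 S 0).
Euclidean (axiom 5): yes — any two successors of a common world are S-related.
Transitive (axiom 4): yes — every two-step S-path is closed by a direct edge.
Reflexive (axiom T): yes — every world is S-related to itself.
So F validates K, D, KD45, S5. The strongest is S5.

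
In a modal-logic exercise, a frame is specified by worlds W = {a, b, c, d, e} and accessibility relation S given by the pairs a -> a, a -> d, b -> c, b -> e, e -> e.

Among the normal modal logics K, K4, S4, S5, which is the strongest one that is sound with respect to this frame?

K4

Transitive (axiom 4): yes — every two-step S-path is closed by a direct edge.
Reflexive (axiom T): no — b is not related to itself.
Euclidean (axiom 5): no — b S c and b S e, but not c S e.
So F validates K, K4; S4 would additionally require S to be reflexive. The strongest is K4.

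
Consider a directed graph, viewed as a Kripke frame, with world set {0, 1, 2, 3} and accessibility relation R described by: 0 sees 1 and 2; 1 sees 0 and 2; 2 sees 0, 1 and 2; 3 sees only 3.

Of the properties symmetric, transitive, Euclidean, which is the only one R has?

Symmetric: yes — every pair in R has its reverse in R.
Transitive: no — 0 R 1 and 1 R 0, but not 0 R 0.
Euclidean: no — 0 R 1 and 0 R 1, but not 1 R 1.
Only symmetric holds.

symmetric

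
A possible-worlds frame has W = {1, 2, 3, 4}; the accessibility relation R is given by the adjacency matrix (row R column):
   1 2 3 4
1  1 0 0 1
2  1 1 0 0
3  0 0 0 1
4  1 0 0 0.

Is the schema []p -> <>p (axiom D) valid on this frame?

Yes

By correspondence theory, D is valid on a frame iff R is serial.
Serial: yes — every world has a successor (e.g. 1 R 1).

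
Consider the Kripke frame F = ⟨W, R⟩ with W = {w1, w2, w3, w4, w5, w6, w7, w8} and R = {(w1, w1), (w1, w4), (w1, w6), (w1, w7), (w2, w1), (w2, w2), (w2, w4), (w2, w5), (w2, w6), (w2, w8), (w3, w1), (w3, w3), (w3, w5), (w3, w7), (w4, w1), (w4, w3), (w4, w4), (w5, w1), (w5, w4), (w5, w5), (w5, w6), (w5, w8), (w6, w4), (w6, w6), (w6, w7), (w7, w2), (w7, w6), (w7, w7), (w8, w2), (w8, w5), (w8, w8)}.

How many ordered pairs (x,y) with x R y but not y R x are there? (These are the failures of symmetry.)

15

Enumerating: (w1,w6), (w1,w7), (w2,w1), (w2,w4), (w2,w5), (w2,w6), (w3,w1), (w3,w5), (w3,w7), (w4,w3), (w5,w1), (w5,w4), (w5,w6), (w6,w4), (w7,w2).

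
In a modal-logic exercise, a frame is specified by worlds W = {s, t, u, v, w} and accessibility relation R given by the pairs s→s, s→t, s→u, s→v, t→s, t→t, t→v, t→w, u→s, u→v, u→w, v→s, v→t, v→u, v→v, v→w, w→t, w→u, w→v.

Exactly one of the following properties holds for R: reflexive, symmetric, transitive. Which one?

Reflexive: no — u is not related to itself.
Symmetric: yes — every pair in R has its reverse in R.
Transitive: no — s R t and t R w, but not s R w.
Only symmetric holds.

symmetric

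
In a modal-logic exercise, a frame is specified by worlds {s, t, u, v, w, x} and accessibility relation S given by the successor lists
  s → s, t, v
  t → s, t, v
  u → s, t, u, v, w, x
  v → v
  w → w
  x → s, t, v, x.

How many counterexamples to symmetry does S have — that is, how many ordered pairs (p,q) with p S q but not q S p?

Enumerating: (s,v), (t,v), (u,s), (u,t), (u,v), (u,w), (u,x), (x,s), (x,t), (x,v).

10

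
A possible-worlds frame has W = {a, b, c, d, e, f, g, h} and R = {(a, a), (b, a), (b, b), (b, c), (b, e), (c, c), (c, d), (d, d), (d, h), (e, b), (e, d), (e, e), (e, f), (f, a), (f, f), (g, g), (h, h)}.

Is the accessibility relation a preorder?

No

Reflexive: yes — every world is R-related to itself.
Transitive: no — b R c and c R d, but not b R d.
So R is not a preorder.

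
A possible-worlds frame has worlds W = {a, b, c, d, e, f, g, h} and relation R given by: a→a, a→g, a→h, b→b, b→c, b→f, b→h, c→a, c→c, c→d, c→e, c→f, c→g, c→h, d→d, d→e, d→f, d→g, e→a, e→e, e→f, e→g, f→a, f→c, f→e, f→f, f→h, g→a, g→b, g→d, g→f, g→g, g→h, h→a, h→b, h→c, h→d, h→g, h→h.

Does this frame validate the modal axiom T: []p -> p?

The schema T characterises exactly the reflexive frames.
Reflexive: yes — every world is R-related to itself.

Yes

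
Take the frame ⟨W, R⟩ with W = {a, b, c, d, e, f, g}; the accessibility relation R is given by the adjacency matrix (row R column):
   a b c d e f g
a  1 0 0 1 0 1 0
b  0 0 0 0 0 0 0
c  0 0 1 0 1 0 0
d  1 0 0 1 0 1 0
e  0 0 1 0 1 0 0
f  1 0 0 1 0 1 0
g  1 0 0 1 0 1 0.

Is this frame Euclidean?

Euclidean: yes — any two successors of a common world are R-related.

Yes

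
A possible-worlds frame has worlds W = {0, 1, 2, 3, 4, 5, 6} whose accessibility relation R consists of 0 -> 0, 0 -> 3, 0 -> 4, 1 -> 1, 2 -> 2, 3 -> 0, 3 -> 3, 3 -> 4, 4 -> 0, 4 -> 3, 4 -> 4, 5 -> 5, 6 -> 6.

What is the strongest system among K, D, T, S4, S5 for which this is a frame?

S5

Serial (axiom D): yes — every world has a successor (e.g. 0 R 0).
Reflexive (axiom T): yes — every world is R-related to itself.
Transitive (axiom 4): yes — every two-step R-path is closed by a direct edge.
Euclidean (axiom 5): yes — any two successors of a common world are R-related.
So F validates K, D, T, S4, S5. The strongest is S5.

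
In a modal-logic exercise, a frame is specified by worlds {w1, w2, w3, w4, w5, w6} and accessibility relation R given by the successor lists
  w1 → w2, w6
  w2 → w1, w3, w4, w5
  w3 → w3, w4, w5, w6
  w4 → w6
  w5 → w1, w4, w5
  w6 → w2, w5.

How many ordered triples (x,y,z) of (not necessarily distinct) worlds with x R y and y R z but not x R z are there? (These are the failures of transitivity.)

21

Enumerating: (w1,w2,w1), (w1,w2,w3), (w1,w2,w4), (w1,w2,w5), (w1,w6,w5), (w2,w1,w2), (w2,w1,w6), (w2,w3,w6), (w2,w4,w6), (w3,w5,w1), (w3,w6,w2), (w4,w6,w2), … and 9 more.
Total: 21.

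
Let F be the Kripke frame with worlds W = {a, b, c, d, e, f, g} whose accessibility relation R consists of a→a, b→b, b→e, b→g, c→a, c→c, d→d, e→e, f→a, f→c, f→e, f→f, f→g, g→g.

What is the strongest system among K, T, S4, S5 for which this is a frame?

Reflexive (axiom T): yes — every world is R-related to itself.
Transitive (axiom 4): yes — every two-step R-path is closed by a direct edge.
Euclidean (axiom 5): no — b R e and b R g, but not e R g.
So F validates K, T, S4; S5 would additionally require R to be Euclidean. The strongest is S4.

S4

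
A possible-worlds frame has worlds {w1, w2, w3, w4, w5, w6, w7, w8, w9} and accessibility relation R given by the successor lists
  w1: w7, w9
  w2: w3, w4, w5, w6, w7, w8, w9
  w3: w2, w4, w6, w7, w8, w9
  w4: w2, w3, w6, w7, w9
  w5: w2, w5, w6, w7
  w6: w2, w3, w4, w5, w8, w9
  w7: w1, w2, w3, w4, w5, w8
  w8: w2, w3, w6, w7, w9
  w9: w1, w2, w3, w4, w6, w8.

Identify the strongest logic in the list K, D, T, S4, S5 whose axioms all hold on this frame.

Serial (axiom D): yes — every world has a successor (e.g. w1 R w7).
Reflexive (axiom T): no — w1 is not related to itself.
Transitive (axiom 4): no — w1 R w7 and w7 R w2, but not w1 R w2.
Euclidean (axiom 5): no — w1 R w7 and w1 R w9, but not w7 R w9.
So F validates K, D; T would additionally require R to be reflexive. The strongest is D.

D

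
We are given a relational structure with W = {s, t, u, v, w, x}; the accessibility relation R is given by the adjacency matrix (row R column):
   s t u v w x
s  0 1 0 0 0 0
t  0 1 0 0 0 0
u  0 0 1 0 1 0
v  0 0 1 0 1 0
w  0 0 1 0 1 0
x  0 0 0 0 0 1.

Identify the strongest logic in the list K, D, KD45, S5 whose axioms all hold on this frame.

Serial (axiom D): yes — every world has a successor (e.g. s R t).
Euclidean (axiom 5): yes — any two successors of a common world are R-related.
Transitive (axiom 4): yes — every two-step R-path is closed by a direct edge.
Reflexive (axiom T): no — s is not related to itself.
So F validates K, D, KD45; S5 would additionally require R to be reflexive. The strongest is KD45.

KD45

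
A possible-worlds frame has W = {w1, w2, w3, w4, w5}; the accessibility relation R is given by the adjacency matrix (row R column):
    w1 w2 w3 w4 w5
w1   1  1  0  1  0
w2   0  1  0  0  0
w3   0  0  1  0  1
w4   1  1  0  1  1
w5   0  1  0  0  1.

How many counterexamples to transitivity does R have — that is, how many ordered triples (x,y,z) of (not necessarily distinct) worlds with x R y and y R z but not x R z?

Enumerating: (w1,w4,w5), (w3,w5,w2).

2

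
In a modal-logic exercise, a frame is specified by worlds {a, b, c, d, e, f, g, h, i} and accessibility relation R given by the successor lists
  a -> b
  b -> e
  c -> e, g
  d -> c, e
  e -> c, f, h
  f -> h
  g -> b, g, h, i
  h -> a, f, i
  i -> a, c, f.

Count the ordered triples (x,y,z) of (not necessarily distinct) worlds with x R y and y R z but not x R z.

Enumerating: (a,b,e), (b,e,c), (b,e,f), (b,e,h), (c,e,c), (c,e,f), (c,e,h), (c,g,b), (c,g,h), (c,g,i), (d,c,g), (d,e,f), … and 21 more.
Total: 33.

33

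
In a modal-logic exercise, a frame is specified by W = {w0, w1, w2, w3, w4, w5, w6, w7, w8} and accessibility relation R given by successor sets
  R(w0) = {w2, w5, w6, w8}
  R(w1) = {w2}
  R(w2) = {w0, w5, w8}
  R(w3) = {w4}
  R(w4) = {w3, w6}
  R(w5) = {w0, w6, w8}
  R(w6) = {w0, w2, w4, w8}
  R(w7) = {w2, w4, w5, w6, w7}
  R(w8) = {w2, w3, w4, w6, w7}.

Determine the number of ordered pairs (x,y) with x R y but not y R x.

13

Enumerating: (w0,w8), (w1,w2), (w2,w5), (w5,w6), (w5,w8), (w6,w2), (w7,w2), (w7,w4), (w7,w5), (w7,w6), (w8,w3), (w8,w4), (w8,w7).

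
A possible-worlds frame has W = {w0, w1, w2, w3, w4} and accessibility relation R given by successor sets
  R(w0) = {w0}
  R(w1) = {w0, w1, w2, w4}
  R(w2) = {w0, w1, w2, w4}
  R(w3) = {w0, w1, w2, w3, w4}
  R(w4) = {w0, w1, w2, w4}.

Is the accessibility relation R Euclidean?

No

Euclidean: no — w1 R w0 and w1 R w2, but not w0 R w2.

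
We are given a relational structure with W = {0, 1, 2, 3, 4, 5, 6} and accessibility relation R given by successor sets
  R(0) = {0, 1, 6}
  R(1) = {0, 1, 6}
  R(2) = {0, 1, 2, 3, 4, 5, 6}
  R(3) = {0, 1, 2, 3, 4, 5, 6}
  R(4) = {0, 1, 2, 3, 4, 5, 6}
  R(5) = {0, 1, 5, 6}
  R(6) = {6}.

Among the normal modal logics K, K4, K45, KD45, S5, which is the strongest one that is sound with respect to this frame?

K4

Transitive (axiom 4): yes — every two-step R-path is closed by a direct edge.
Euclidean (axiom 5): no — 0 R 6 and 0 R 1, but not 6 R 1.
Serial (axiom D): yes — every world has a successor (e.g. 0 R 0).
Reflexive (axiom T): yes — every world is R-related to itself.
So F validates K, K4; K45 would additionally require R to be Euclidean. The strongest is K4.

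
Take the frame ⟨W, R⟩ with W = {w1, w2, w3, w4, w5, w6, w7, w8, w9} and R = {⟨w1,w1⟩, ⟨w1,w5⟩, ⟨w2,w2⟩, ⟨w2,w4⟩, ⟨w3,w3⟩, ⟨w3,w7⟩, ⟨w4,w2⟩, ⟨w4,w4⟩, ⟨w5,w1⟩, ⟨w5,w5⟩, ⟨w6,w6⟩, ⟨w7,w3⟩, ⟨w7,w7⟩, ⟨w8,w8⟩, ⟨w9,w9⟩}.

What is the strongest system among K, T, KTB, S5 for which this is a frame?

Reflexive (axiom T): yes — every world is R-related to itself.
Symmetric (axiom B): yes — every pair in R has its reverse in R.
Euclidean (axiom 5): yes — any two successors of a common world are R-related.
So F validates K, T, KTB, S5. The strongest is S5.

S5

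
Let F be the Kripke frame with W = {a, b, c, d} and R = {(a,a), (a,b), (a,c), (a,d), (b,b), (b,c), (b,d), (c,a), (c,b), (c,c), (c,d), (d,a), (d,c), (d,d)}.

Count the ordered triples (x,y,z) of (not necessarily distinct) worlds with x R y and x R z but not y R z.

5

Enumerating: (a,b,a), (a,d,b), (b,d,b), (c,b,a), (c,d,b).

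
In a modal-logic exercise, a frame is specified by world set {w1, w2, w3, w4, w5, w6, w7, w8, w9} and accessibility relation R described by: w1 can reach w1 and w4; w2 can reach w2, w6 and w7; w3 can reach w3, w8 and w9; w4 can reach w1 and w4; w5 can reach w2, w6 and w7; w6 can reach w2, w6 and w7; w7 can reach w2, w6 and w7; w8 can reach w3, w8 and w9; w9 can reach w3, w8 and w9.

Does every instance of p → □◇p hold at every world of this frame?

The schema B characterises exactly the symmetric frames.
Symmetric: no — w5 R w2 but not w2 R w5.

No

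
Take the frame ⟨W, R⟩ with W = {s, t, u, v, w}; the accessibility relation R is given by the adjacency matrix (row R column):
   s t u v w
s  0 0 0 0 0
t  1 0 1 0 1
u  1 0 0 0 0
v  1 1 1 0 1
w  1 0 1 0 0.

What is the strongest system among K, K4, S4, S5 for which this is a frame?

K4

Transitive (axiom 4): yes — every two-step R-path is closed by a direct edge.
Reflexive (axiom T): no — s is not related to itself.
Euclidean (axiom 5): no — t R s and t R u, but not s R u.
So F validates K, K4; S4 would additionally require R to be reflexive. The strongest is K4.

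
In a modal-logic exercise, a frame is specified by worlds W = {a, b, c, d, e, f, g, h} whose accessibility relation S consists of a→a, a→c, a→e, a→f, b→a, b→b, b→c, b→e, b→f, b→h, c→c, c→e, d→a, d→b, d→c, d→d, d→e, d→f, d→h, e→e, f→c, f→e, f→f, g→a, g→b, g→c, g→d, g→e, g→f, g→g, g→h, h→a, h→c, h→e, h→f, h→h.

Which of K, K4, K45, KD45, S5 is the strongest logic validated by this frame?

K4

Transitive (axiom 4): yes — every two-step S-path is closed by a direct edge.
Euclidean (axiom 5): no — a S c and a S f, but not c S f.
Serial (axiom D): yes — every world has a successor (e.g. a S a).
Reflexive (axiom T): yes — every world is S-related to itself.
So F validates K, K4; K45 would additionally require S to be Euclidean. The strongest is K4.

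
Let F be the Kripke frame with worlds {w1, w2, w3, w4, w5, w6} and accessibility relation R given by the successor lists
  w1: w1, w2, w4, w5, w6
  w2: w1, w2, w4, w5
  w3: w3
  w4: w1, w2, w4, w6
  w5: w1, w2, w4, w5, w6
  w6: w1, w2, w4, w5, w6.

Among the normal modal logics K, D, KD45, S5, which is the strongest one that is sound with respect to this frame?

Serial (axiom D): yes — every world has a successor (e.g. w1 R w1).
Euclidean (axiom 5): no — w1 R w2 and w1 R w6, but not w2 R w6.
Transitive (axiom 4): no — w2 R w1 and w1 R w6, but not w2 R w6.
Reflexive (axiom T): yes — every world is R-related to itself.
So F validates K, D; KD45 would additionally require R to be Euclidean and transitive. The strongest is D.

D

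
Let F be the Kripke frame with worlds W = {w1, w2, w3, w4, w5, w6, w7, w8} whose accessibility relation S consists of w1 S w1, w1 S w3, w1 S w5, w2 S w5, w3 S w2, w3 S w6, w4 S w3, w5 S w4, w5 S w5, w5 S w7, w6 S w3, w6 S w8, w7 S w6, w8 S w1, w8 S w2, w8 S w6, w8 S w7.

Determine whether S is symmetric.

No

Symmetric: no — w1 S w3 but not w3 S w1.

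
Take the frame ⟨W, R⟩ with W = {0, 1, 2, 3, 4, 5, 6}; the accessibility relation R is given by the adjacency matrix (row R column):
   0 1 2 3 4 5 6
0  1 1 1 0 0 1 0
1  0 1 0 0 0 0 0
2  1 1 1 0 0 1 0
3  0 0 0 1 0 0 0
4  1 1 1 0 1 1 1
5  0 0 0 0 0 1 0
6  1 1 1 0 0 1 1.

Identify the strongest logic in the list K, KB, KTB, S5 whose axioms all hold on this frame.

Symmetric (axiom B): no — 0 R 1 but not 1 R 0.
Reflexive (axiom T): yes — every world is R-related to itself.
Euclidean (axiom 5): no — 0 R 1 and 0 R 2, but not 1 R 2.
So F validates K; KB would additionally require R to be symmetric. The strongest is K.

K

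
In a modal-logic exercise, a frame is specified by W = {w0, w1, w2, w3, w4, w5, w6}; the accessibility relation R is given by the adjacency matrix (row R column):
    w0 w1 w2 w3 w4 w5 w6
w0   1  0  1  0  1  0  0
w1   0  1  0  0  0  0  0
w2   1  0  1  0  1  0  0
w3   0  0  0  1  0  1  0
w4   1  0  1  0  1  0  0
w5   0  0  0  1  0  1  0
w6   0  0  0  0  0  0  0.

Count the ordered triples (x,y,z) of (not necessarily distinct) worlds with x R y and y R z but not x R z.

R is transitive; there are no such tuples.

0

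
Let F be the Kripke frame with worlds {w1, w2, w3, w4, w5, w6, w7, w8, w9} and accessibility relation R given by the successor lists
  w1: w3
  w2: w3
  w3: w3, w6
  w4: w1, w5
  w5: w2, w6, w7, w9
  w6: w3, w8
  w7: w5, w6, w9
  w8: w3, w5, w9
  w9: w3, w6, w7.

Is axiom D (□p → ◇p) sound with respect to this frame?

The schema D characterises exactly the serial frames.
Serial: yes — every world has a successor (e.g. w1 R w3).

Yes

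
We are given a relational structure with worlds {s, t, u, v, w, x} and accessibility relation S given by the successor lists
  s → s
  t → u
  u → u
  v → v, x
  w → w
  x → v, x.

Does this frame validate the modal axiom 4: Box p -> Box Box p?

By correspondence theory, 4 is valid on a frame iff S is transitive.
Transitive: yes — every two-step S-path is closed by a direct edge.

Yes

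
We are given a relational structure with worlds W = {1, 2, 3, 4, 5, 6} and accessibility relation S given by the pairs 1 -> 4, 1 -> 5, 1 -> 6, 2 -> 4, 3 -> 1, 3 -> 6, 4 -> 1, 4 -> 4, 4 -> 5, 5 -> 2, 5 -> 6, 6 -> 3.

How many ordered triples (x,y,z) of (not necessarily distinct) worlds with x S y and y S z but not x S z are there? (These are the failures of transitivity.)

15

Enumerating: (1,4,1), (1,5,2), (1,6,3), (2,4,1), (2,4,5), (3,1,4), (3,1,5), (3,6,3), (4,1,6), (4,5,2), (4,5,6), (5,2,4), (5,6,3), (6,3,1), (6,3,6).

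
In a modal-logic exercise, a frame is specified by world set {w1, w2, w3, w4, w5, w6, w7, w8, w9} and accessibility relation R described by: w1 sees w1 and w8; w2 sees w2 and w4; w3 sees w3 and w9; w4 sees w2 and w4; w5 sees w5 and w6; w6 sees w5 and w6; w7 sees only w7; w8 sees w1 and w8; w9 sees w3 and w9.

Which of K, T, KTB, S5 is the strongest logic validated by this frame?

Reflexive (axiom T): yes — every world is R-related to itself.
Symmetric (axiom B): yes — every pair in R has its reverse in R.
Euclidean (axiom 5): yes — any two successors of a common world are R-related.
So F validates K, T, KTB, S5. The strongest is S5.

S5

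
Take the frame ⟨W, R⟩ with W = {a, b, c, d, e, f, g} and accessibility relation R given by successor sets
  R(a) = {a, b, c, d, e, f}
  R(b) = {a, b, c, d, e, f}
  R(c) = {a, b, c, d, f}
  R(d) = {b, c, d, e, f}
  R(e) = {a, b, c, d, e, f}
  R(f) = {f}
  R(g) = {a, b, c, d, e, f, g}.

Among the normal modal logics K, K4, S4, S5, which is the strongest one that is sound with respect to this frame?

K

Transitive (axiom 4): no — c R a and a R e, but not c R e.
Reflexive (axiom T): yes — every world is R-related to itself.
Euclidean (axiom 5): no — a R c and a R e, but not c R e.
So F validates K; K4 would additionally require R to be transitive. The strongest is K.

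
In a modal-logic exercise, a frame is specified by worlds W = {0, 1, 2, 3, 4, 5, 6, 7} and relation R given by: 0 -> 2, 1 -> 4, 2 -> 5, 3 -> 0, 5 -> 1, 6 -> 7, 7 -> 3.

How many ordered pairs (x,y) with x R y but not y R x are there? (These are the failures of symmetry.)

Enumerating: (0,2), (1,4), (2,5), (3,0), (5,1), (6,7), (7,3).

7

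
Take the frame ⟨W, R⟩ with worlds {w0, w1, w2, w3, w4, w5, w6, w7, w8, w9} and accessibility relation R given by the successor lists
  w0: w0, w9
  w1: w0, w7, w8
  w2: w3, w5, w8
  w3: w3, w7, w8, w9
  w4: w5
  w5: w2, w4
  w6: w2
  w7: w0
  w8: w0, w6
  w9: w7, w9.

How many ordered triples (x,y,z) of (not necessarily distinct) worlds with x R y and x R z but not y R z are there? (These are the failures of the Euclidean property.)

Enumerating: (w0,w9,w0), (w1,w0,w7), (w1,w0,w8), (w1,w7,w7), (w1,w7,w8), (w1,w8,w7), (w1,w8,w8), (w2,w3,w5), (w2,w5,w3), (w2,w5,w5), (w2,w5,w8), (w2,w8,w3), … and 23 more.
Total: 35.

35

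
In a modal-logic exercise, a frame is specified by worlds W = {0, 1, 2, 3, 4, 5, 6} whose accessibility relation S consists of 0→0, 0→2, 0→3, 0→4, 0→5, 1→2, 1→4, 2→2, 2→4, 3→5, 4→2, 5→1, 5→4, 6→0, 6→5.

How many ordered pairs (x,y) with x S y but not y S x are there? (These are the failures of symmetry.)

Enumerating: (0,2), (0,3), (0,4), (0,5), (1,2), (1,4), (3,5), (5,1), (5,4), (6,0), (6,5).

11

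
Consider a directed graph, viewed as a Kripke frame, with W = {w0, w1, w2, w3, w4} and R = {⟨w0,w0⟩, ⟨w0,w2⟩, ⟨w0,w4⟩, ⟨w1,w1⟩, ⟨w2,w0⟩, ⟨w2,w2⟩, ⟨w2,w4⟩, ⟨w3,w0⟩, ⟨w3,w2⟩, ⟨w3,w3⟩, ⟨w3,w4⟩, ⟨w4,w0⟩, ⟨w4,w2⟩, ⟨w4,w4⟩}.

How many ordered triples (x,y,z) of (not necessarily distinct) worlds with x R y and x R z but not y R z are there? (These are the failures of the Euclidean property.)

3

Enumerating: (w3,w0,w3), (w3,w2,w3), (w3,w4,w3).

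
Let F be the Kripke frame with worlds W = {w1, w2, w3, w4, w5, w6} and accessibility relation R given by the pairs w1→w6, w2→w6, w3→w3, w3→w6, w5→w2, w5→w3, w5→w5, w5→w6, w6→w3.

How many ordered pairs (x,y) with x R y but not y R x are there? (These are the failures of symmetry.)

Enumerating: (w1,w6), (w2,w6), (w5,w2), (w5,w3), (w5,w6).

5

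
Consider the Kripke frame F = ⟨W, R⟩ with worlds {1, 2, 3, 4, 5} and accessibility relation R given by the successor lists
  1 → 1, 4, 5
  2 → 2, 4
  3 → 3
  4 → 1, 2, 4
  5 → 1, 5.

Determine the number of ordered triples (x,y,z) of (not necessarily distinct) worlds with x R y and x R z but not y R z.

Enumerating: (1,4,5), (1,5,4), (4,1,2), (4,2,1).

4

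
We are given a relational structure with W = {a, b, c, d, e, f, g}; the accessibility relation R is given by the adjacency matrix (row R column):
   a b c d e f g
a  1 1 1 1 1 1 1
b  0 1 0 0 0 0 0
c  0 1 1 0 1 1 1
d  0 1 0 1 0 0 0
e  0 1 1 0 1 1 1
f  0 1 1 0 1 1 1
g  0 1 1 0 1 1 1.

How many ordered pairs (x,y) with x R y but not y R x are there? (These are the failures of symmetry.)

11

Enumerating: (a,b), (a,c), (a,d), (a,e), (a,f), (a,g), (c,b), (d,b), (e,b), (f,b), (g,b).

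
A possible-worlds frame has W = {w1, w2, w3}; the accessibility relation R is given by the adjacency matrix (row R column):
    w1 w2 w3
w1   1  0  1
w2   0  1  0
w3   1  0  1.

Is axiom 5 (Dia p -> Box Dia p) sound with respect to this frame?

Axiom 5 corresponds to the accessibility relation being Euclidean.
Euclidean: yes — any two successors of a common world are R-related.

Yes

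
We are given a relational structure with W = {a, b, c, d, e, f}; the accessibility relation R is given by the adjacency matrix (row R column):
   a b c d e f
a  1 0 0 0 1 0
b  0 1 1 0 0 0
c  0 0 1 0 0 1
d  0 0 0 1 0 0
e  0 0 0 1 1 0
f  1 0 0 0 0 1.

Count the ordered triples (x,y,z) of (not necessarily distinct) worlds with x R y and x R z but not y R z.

Enumerating: (a,e,a), (b,c,b), (c,f,c), (e,d,e), (f,a,f).

5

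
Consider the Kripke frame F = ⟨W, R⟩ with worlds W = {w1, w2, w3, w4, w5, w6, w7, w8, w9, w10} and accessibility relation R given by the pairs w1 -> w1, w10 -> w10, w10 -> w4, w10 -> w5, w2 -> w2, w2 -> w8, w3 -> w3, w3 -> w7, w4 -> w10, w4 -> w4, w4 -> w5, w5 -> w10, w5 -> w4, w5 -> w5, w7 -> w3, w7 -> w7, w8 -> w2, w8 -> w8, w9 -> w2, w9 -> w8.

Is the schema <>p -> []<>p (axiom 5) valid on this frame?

By correspondence theory, 5 is valid on a frame iff R is Euclidean.
Euclidean: yes — any two successors of a common world are R-related.

Yes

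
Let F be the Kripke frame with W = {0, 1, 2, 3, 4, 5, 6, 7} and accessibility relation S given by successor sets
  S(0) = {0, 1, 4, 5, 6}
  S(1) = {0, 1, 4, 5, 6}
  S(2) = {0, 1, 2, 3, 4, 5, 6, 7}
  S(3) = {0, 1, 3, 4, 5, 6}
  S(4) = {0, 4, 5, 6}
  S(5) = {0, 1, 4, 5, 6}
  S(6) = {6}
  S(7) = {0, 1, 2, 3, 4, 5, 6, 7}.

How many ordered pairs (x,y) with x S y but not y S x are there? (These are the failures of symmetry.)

Enumerating: (0,6), (1,4), (1,6), (2,0), (2,1), (2,3), (2,4), (2,5), (2,6), (3,0), (3,1), (3,4), … and 10 more.
Total: 22.

22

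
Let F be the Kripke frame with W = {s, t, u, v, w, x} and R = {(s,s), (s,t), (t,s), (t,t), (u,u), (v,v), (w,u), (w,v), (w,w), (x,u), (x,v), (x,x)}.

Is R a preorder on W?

Reflexive: yes — every world is R-related to itself.
Transitive: yes — every two-step R-path is closed by a direct edge.
So R is a preorder.

Yes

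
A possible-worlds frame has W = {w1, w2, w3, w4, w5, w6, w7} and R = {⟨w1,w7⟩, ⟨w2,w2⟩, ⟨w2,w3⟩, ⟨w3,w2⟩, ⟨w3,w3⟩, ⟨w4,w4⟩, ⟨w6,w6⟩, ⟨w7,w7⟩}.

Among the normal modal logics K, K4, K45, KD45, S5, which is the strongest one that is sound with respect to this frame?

Transitive (axiom 4): yes — every two-step R-path is closed by a direct edge.
Euclidean (axiom 5): yes — any two successors of a common world are R-related.
Serial (axiom D): no — w5 has no R-successor.
Reflexive (axiom T): no — w1 is not related to itself.
So F validates K, K4, K45; KD45 would additionally require R to be serial. The strongest is K45.

K45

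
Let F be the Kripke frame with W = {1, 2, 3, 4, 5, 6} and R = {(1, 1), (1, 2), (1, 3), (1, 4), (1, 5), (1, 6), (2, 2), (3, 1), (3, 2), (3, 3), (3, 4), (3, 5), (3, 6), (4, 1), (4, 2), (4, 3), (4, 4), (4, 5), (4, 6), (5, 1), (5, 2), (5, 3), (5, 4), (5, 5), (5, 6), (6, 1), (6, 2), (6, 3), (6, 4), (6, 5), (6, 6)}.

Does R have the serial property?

Yes

Serial: yes — every world has a successor (e.g. 1 R 1).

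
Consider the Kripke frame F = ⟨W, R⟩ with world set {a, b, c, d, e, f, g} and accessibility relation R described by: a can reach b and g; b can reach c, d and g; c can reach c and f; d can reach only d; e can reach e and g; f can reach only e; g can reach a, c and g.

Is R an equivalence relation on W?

Reflexive: no — a is not related to itself.
Symmetric: no — a R b but not b R a.
Transitive: no — a R b and b R c, but not a R c.
So R is not an equivalence relation.

No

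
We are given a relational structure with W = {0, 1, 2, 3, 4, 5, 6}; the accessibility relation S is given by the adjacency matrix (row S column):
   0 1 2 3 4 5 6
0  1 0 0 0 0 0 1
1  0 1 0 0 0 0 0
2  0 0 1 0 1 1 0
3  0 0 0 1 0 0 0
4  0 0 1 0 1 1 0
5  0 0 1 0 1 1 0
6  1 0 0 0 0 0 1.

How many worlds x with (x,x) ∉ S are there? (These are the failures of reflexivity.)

0

S is reflexive; there are no such worlds.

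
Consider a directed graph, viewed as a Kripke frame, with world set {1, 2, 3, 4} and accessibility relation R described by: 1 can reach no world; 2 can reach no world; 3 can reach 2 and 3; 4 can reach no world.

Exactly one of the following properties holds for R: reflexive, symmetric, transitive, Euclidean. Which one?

Reflexive: no — 1 is not related to itself.
Symmetric: no — 3 R 2 but not 2 R 3.
Transitive: yes — every two-step R-path is closed by a direct edge.
Euclidean: no — 3 R 2 and 3 R 2, but not 2 R 2.
Only transitive holds.

transitive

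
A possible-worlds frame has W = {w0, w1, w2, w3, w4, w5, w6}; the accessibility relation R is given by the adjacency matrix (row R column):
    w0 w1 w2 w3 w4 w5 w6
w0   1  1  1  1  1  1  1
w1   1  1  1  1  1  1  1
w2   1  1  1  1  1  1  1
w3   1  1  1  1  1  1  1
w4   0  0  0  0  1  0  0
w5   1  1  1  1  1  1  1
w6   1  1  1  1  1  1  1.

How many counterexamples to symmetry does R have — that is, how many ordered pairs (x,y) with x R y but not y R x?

Enumerating: (w0,w4), (w1,w4), (w2,w4), (w3,w4), (w5,w4), (w6,w4).

6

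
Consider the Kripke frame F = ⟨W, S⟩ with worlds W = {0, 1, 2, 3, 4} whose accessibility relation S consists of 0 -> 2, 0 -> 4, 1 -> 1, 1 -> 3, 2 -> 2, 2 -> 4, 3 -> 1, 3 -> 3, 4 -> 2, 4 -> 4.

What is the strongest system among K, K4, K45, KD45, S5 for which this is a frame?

Transitive (axiom 4): yes — every two-step S-path is closed by a direct edge.
Euclidean (axiom 5): yes — any two successors of a common world are S-related.
Serial (axiom D): yes — every world has a successor (e.g. 0 S 2).
Reflexive (axiom T): no — 0 is not related to itself.
So F validates K, K4, K45, KD45; S5 would additionally require S to be reflexive. The strongest is KD45.

KD45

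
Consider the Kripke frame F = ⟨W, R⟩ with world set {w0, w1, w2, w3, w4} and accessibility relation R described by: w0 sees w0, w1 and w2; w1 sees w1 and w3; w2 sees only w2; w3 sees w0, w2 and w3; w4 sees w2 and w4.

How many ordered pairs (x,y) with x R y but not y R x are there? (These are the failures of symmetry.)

6

Enumerating: (w0,w1), (w0,w2), (w1,w3), (w3,w0), (w3,w2), (w4,w2).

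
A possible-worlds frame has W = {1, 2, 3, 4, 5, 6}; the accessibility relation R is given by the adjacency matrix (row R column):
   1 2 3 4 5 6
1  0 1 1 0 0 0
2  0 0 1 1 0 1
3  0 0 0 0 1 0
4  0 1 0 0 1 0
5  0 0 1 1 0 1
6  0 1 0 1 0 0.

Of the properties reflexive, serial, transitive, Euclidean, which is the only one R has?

Reflexive: no — 1 is not related to itself.
Serial: yes — every world has a successor (e.g. 1 R 2).
Transitive: no — 1 R 2 and 2 R 4, but not 1 R 4.
Euclidean: no — 1 R 3 and 1 R 2, but not 3 R 2.
Only serial holds.

serial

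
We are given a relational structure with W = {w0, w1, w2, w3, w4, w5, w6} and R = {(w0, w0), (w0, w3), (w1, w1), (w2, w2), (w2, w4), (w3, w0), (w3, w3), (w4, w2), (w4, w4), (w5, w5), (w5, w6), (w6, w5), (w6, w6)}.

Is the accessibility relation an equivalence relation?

Reflexive: yes — every world is R-related to itself.
Symmetric: yes — every pair in R has its reverse in R.
Transitive: yes — every two-step R-path is closed by a direct edge.
So R is an equivalence relation.

Yes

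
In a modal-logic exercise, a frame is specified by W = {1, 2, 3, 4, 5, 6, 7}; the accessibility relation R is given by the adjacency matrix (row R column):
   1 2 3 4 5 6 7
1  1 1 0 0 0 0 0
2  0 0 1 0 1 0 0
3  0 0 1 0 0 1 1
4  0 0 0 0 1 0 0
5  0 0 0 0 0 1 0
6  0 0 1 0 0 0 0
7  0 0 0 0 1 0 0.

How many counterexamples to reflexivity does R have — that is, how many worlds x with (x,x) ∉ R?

5

Enumerating: 2, 4, 5, 6, 7.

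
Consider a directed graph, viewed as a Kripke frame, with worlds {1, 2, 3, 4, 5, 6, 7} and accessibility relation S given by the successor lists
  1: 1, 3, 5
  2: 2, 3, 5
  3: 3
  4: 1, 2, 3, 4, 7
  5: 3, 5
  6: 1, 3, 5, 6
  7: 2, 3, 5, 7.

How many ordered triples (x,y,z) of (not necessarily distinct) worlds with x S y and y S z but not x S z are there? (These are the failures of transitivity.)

Enumerating: (4,1,5), (4,2,5), (4,7,5).

3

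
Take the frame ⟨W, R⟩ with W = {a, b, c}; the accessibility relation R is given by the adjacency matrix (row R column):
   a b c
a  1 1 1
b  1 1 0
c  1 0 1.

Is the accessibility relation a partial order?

No

Reflexive: yes — every world is R-related to itself.
Transitive: no — b R a and a R c, but not b R c.
Antisymmetric: no — a R b and b R a with a ≠ b.
So R is not a partial order.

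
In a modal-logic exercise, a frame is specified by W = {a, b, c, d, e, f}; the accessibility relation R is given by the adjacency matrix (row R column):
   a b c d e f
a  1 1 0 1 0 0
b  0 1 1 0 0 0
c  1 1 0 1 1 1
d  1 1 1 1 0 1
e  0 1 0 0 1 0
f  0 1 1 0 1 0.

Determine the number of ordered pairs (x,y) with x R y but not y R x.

8

Enumerating: (a,b), (c,a), (c,e), (d,b), (d,f), (e,b), (f,b), (f,e).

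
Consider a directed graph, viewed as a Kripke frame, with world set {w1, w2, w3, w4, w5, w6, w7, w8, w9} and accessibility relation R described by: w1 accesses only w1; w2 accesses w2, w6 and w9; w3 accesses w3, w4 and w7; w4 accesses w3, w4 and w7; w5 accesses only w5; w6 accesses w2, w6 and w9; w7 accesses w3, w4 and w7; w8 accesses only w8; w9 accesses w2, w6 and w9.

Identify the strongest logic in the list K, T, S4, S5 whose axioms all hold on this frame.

Reflexive (axiom T): yes — every world is R-related to itself.
Transitive (axiom 4): yes — every two-step R-path is closed by a direct edge.
Euclidean (axiom 5): yes — any two successors of a common world are R-related.
So F validates K, T, S4, S5. The strongest is S5.

S5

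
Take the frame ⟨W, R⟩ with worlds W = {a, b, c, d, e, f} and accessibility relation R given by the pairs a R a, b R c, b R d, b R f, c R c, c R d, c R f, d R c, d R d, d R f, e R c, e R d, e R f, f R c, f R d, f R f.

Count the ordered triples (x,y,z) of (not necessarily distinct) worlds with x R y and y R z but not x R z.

R is transitive; there are no such tuples.

0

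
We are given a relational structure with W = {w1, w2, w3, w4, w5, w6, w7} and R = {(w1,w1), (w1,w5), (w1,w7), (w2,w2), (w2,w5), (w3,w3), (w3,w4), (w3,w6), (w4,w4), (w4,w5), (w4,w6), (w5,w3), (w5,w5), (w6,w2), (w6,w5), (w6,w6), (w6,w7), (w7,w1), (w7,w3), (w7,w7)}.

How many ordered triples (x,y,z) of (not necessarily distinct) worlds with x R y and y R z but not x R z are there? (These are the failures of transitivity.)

Enumerating: (w1,w5,w3), (w1,w7,w3), (w2,w5,w3), (w3,w4,w5), (w3,w6,w2), (w3,w6,w5), (w3,w6,w7), (w4,w5,w3), (w4,w6,w2), (w4,w6,w7), (w5,w3,w4), (w5,w3,w6), (w6,w5,w3), (w6,w7,w1), (w6,w7,w3), (w7,w1,w5), (w7,w3,w4), (w7,w3,w6).

18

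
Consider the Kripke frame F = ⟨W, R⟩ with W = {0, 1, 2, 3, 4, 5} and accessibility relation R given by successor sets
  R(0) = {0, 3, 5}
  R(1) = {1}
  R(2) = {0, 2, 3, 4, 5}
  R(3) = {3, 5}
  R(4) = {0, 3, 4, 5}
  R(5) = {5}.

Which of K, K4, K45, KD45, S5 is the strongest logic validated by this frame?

K4

Transitive (axiom 4): yes — every two-step R-path is closed by a direct edge.
Euclidean (axiom 5): no — 0 R 5 and 0 R 3, but not 5 R 3.
Serial (axiom D): yes — every world has a successor (e.g. 0 R 0).
Reflexive (axiom T): yes — every world is R-related to itself.
So F validates K, K4; K45 would additionally require R to be Euclidean. The strongest is K4.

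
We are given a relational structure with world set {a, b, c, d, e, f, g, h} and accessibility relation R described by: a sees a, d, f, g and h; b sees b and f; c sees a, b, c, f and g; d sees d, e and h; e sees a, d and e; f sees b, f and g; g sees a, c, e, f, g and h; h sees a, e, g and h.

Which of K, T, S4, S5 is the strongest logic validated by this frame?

T

Reflexive (axiom T): yes — every world is R-related to itself.
Transitive (axiom 4): no — a R d and d R e, but not a R e.
Euclidean (axiom 5): no — a R d and a R f, but not d R f.
So F validates K, T; S4 would additionally require R to be transitive. The strongest is T.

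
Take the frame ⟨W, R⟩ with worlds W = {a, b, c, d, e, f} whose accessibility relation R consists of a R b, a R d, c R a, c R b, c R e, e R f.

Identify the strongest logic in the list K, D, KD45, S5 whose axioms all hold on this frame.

Serial (axiom D): no — b has no R-successor.
Euclidean (axiom 5): no — a R b and a R d, but not b R d.
Transitive (axiom 4): no — c R a and a R d, but not c R d.
Reflexive (axiom T): no — a is not related to itself.
So F validates K; D would additionally require R to be serial. The strongest is K.

K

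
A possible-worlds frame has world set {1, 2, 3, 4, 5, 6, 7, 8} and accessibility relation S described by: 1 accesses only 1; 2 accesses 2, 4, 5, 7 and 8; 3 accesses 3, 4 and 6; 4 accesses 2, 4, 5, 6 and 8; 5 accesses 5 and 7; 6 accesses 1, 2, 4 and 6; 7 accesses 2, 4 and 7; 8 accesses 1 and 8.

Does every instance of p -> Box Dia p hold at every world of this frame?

No

By correspondence theory, B is valid on a frame iff S is symmetric.
Symmetric: no — 2 S 5 but not 5 S 2.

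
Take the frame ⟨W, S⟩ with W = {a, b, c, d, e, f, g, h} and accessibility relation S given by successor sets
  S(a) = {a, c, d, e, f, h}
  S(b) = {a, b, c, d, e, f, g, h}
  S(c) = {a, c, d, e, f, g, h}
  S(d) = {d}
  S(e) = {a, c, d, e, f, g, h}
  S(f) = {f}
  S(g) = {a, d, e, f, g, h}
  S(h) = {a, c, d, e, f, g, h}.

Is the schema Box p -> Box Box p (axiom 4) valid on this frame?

The schema 4 characterises exactly the transitive frames.
Transitive: no — a S c and c S g, but not a S g.

No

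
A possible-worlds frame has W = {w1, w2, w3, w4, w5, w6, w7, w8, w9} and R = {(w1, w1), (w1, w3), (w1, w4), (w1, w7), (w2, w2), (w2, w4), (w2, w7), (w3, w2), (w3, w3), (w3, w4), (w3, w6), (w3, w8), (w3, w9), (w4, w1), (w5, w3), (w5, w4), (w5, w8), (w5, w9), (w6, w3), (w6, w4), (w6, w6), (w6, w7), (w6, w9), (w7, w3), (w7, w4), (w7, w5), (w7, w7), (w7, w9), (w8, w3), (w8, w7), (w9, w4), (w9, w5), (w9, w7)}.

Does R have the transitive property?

No

Transitive: no — w1 R w3 and w3 R w2, but not w1 R w2.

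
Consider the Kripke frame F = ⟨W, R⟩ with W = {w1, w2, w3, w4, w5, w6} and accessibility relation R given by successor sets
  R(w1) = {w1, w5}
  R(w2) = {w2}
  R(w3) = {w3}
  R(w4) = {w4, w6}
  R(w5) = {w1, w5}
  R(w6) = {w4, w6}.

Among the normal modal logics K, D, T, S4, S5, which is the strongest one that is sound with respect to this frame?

Serial (axiom D): yes — every world has a successor (e.g. w1 R w1).
Reflexive (axiom T): yes — every world is R-related to itself.
Transitive (axiom 4): yes — every two-step R-path is closed by a direct edge.
Euclidean (axiom 5): yes — any two successors of a common world are R-related.
So F validates K, D, T, S4, S5. The strongest is S5.

S5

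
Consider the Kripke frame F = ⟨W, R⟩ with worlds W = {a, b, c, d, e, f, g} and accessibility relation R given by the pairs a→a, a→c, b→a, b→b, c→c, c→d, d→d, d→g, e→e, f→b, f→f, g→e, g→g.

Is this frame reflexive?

Reflexive: yes — every world is R-related to itself.

Yes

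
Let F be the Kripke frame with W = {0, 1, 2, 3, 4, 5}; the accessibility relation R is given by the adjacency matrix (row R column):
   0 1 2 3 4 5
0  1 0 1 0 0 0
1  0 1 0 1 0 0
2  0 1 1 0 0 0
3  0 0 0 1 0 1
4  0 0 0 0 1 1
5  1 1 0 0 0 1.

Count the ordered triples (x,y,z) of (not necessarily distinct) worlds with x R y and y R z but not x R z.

9

Enumerating: (0,2,1), (1,3,5), (2,1,3), (3,5,0), (3,5,1), (4,5,0), (4,5,1), (5,0,2), (5,1,3).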